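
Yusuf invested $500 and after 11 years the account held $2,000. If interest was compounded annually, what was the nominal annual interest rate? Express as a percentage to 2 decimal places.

13.43%

(1 + r)^11 = 2,000/500 = 4.
1 + r = 4^(1/11) ≈ 1.134313, so r ≈ 0.134313.
r ≈ 13.43125%.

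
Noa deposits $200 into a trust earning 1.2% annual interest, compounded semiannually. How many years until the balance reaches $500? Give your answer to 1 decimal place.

76.6 years

We need (1 + 0.006)^(2t) = 2.5, so 2t = ln 2.5 / ln 1.006 ≈ 153.1728.
t ≈ 153.1728/2 = 76.5864 years.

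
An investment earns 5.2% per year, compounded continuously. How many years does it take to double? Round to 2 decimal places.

e^(0.052t) = 2, so 0.052t = ln 2 ≈ 0.69315.
t ≈ 0.69315/0.052 ≈ 13.3298.

13.33 years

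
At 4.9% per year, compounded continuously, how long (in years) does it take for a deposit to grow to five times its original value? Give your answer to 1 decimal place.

e^(0.049t) = 5, so 0.049t = ln 5 ≈ 1.6094.
t ≈ 1.6094/0.049 ≈ 32.8457.

32.8 years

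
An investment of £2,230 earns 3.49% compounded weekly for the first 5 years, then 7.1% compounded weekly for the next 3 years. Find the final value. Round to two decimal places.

£3,284.77

Phase 1: 2,230·(1 + 0.0349/52)^260 ≈ 2,654.9957.
Phase 2: 2,654.9957·(1 + 0.071/52)^156 ≈ 3,284.7737.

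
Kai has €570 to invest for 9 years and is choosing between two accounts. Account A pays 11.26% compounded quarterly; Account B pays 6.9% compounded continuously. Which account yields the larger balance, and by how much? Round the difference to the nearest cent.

Account A, by €487.84

Account A growth factor: (1 + 0.02815)^36 ≈ 2.716647405; balance ≈ 1,548.4890.
Account B growth factor: e^(0.069·9) = e^0.621 ≈ 1.8607879; balance ≈ 1,060.6491.
Account A is larger by 487.8399.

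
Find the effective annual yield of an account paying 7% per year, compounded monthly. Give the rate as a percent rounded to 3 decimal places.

EAR = (1 + 7%/12)^12 − 1 = (1 + 0.00583333)^12 − 1.
(1 + 0.00583333)^12 ≈ 1.07229, so EAR ≈ 7.22901%.

7.229%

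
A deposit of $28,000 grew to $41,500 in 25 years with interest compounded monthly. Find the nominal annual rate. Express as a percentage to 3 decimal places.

1.575%

The 300-period growth factor is 41,500/28,000 = 1.48214.
r/12 = 1.48214^(1/300) − 1 ≈ 0.00131249, so r ≈ 12·0.00131249 = 1.57499%.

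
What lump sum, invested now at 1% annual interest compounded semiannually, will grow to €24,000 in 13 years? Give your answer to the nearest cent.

Periodic rate = 1%/2 = 0.005; 26 periods.
P = 24,000/(1 + 0.005)^26 ≈ 24,000/1.138459553 ≈ 21,081.1178.

€21,081.12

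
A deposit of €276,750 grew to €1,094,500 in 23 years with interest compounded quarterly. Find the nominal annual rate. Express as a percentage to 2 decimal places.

(1 + r/4)^92 = 1,094,500/276,750 = 3.95483.
1 + r/4 = 3.95483^(1/92) ≈ 1.015057, so r/4 ≈ 0.0150572.
r ≈ 4·0.0150572 = 6.02289%.

6.02%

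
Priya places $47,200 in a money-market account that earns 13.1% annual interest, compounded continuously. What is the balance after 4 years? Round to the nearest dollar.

$79,710

A = P·e^(rt) = 47,200·e^(0.131·4) = 47,200·e^0.524.
e^0.524 ≈ 1.6887692345, so A ≈ 79,709.9079.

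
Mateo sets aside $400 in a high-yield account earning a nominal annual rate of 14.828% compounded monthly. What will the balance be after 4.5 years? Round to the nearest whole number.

Growth factor = (1 + 0.14828/12)^54 ≈ 1.94093748.
A ≈ 400 × 1.94093748 ≈ 776.3750.

$776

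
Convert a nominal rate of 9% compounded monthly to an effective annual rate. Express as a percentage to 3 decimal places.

One year is 12 periods at 0.0075 each: (1 + 0.0075)^12 ≈ 1.093807.
EAR = 1.093807 − 1 ≈ 9.38069%.

9.381%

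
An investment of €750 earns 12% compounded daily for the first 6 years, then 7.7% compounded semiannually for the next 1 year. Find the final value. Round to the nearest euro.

After 6 years at 12%: 750 × 2.054190123 ≈ 1,540.6426.
Then 1 years at 7.7%: 1,540.6426 × 1.07848225 ≈ 1,661.5557.

€1,662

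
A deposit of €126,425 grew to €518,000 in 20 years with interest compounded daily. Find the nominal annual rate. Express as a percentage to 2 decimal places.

7.05%

(1 + r/365)^7300 = 518,000/126,425 = 4.09729.
1 + r/365 = 4.09729^(1/7300) ≈ 1.000193, so r/365 ≈ 0.000193214.
r ≈ 365·0.000193214 = 7.05231%.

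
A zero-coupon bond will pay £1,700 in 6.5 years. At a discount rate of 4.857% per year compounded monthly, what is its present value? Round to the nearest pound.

£1,241

Growth factor = (1 + 0.0040475)^78 ≈ 1.370352232.
P = 1,700/1.370352232 ≈ 1,240.5570.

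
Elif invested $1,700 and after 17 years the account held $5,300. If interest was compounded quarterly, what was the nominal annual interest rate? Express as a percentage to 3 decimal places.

6.745%

The 68-period growth factor is 5,300/1,700 = 3.11765.
r/4 = 3.11765^(1/68) − 1 ≈ 0.0168623, so r ≈ 4·0.0168623 = 6.74493%.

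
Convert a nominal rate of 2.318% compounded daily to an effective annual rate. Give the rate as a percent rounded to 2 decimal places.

EAR = (1 + 2.318%/365)^365 − 1 = (1 + 0.0000635068)^365 − 1.
(1 + 0.0000635068)^365 ≈ 1.02345, so EAR ≈ 2.34500%.

2.34%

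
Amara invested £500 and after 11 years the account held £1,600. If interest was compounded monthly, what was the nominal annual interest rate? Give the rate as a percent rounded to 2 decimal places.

The 132-period growth factor is 1,600/500 = 3.2.
r/12 = 3.2^(1/132) − 1 ≈ 0.00885069, so r ≈ 12·0.00885069 = 10.62082%.

10.62%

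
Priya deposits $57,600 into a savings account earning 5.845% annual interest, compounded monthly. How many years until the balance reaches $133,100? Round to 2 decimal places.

14.36 years

We need (1 + 0.00487083)^(12t) = 2.3108, so 12t = ln 2.3108 / ln 1.004871 ≈ 172.3763.
t ≈ 172.3763/12 = 14.3647 years.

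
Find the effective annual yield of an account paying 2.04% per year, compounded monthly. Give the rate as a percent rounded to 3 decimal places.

One year is 12 periods at 0.0017 each: (1 + 0.0017)^12 ≈ 1.020592.
EAR = 1.020592 − 1 ≈ 2.05918%.

2.059%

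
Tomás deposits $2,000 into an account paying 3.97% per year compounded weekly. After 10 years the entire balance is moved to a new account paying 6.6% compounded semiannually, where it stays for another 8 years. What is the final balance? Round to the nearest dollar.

After 10 years at 3.97%: 2,000 × 1.487130657 ≈ 2,974.2613.
Then 8 years at 6.6%: 2,974.2613 × 1.681144888 ≈ 5,000.1642.

$5,000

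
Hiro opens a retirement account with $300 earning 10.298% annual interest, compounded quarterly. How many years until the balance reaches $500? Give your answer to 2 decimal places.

5.02 years

We need (1 + 0.025745)^(4t) = 1.6667, so 4t = ln 1.6667 / ln 1.025745 ≈ 20.0961.
t ≈ 20.0961/4 = 5.0240 years.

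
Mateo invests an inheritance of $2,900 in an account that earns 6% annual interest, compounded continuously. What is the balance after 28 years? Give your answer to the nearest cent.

$15,560.11

A = P·e^(rt) = 2,900·e^(0.06·28) = 2,900·e^1.68.
e^1.68 ≈ 5.3655559711, so A ≈ 15,560.1123.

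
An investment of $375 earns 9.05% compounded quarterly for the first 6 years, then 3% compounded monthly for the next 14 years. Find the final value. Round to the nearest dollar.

$976

Phase 1: 375·(1 + 0.022625)^24 ≈ 641.5419.
Phase 2: 641.5419·(1 + 0.0025)^168 ≈ 975.8904.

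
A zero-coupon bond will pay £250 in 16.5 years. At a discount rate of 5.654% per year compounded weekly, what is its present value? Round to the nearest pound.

Growth factor = (1 + 0.05654/52)^858 ≈ 2.5406074.
P = 250/2.5406074 ≈ 98.4017.

£98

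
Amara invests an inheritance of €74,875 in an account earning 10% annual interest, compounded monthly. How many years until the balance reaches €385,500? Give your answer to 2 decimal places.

16.46 years

(1 + 0.00833333)^(12t) = 385,500/74,875 = 5.1486.
12t·ln(1 + 0.00833333) = ln(5.1486); 12t = 1.6387/0.0082988 ≈ 197.4648.
t ≈ 16.4554 years.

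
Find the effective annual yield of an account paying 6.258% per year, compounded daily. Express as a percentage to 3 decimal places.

6.457%

One year is 365 periods at 0.000171452 each: (1 + 0.000171452)^365 ≈ 1.064574.
EAR = 1.064574 − 1 ≈ 6.45739%.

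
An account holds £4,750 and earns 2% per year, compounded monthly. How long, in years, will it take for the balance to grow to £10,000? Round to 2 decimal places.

37.25 years

(1 + 0.00166667)^(12t) = 10,000/4,750 = 2.1053.
12t·ln(1 + 0.00166667) = ln(2.1053); 12t = 0.74444/0.00166528 ≈ 447.0364.
t ≈ 37.2530 years.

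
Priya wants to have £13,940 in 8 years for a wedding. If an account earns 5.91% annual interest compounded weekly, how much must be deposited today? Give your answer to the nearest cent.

Growth factor = (1 + 0.0591/52)^416 ≈ 1.6040497509.
P = 13,940/1.6040497509 ≈ 8,690.5035.

£8,690.50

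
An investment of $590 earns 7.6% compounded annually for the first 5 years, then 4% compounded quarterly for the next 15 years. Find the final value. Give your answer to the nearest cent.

$1,545.95

After 5 years at 7.6%: 590 × 1.442319106 ≈ 850.9683.
Then 15 years at 4%: 850.9683 × 1.816696699 ≈ 1,545.9513.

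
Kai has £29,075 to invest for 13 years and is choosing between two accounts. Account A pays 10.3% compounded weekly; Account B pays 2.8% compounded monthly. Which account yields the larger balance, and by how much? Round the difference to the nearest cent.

Account A growth factor: (1 + 0.103/52)^676 ≈ 3.81017691928; balance ≈ 110,780.8939.
Account B growth factor: (1 + 0.028/12)^156 ≈ 1.4384641656; balance ≈ 41,823.3456.
Account A is larger by 68,957.5483.

Account A, by £68,957.55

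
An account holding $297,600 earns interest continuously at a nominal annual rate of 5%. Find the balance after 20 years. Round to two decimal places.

$808,960.67

A = P·e^(rt) = 297,600·e^(0.05·20) = 297,600·e^1.
e^1 ≈ 2.71828182846, so A ≈ 808,960.6721.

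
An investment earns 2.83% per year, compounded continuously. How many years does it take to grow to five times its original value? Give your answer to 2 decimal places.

e^(0.0283t) = 5, so 0.0283t = ln 5 ≈ 1.6094.
t ≈ 1.6094/0.0283 ≈ 56.8706.

56.87 years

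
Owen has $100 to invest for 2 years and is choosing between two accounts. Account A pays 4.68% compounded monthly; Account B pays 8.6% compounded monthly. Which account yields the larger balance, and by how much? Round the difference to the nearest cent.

A: (1 + 0.0039)^24 ≈ 1.09792052, so 100 × 1.09792052 ≈ 109.7921.
B: (1 + 0.086/12)^24 ≈ 1.18694953, so 100 × 1.18694953 ≈ 118.6950.
Difference ≈ 8.9029 in favor of B.

Account B, by $8.90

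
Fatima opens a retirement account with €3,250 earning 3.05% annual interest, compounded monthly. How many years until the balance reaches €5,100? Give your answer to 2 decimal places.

14.79 years

(1 + 0.00254167)^(12t) = 5,100/3,250 = 1.5692.
12t·ln(1 + 0.00254167) = ln(1.5692); 12t = 0.45059/0.00253844 ≈ 177.5048.
t ≈ 14.7921 years.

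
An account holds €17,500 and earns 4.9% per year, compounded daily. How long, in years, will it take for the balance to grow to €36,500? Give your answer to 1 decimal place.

15.0 years

We need (1 + 0.000134247)^(365t) = 2.0857, so 365t = ln 2.0857 / ln 1.000134 ≈ 5476.1972.
t ≈ 5476.1972/365 = 15.0033 years.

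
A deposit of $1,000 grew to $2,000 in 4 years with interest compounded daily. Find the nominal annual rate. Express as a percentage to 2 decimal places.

17.33%

The 1460-period growth factor is 2,000/1,000 = 2.
r/365 = 2^(1/1460) − 1 ≈ 0.000474871, so r ≈ 365·0.000474871 = 17.33279%.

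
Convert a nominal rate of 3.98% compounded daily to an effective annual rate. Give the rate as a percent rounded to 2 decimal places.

4.06%

One year is 365 periods at 0.000109041 each: (1 + 0.000109041)^365 ≈ 1.0406.
EAR = 1.0406 − 1 ≈ 4.06004%.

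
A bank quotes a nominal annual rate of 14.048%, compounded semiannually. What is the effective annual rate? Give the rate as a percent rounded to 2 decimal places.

EAR = (1 + 14.048%/2)^2 − 1 = (1 + 0.07024)^2 − 1.
(1 + 0.07024)^2 ≈ 1.145414, so EAR ≈ 14.54137%.

14.54%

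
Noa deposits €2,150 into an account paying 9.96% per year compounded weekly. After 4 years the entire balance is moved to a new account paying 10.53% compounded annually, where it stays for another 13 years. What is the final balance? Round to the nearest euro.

€11,764

After 4 years at 9.96%: 2,150 × 1.4888722317 ≈ 3,201.0753.
Then 13 years at 10.53%: 3,201.0753 × 3.6748719457 ≈ 11,763.5418.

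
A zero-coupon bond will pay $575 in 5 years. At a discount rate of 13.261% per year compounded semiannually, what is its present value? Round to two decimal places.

Periodic rate = 13.261%/2 = 0.066305; 10 periods.
P = 575/(1 + 0.066305)^10 ≈ 575/1.90026626 ≈ 302.5892.

$302.59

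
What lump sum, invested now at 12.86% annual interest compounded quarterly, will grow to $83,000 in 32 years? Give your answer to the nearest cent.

Growth factor = (1 + 0.03215)^128 ≈ 57.422297312.
P = 83,000/57.422297312 ≈ 1,445.4315.

$1,445.43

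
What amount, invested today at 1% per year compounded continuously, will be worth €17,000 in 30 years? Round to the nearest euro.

€12,594

P = A·e^(−rt) = 17,000·e^(−0.3).
e^(−0.3) ≈ 0.74081822068, so P ≈ 12,593.9098.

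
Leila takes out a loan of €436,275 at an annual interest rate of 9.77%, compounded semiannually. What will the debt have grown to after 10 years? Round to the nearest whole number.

€1,132,473

Growth factor = (1 + 0.04885)^20 ≈ 2.595778618436.
A ≈ 436,275 × 2.595778618436 ≈ 1,132,473.3168.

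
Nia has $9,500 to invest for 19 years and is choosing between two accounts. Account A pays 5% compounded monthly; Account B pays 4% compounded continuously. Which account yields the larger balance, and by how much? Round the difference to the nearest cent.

A: (1 + 0.05/12)^228 ≈ 2.580611313, so 9,500 × 2.580611313 ≈ 24,515.8075.
B: e^(0.04·19) = e^0.76 ≈ 2.1382762205, so 9,500 × 2.1382762205 ≈ 20,313.6241.
Difference ≈ 4,202.1834 in favor of A.

Account A, by $4,202.18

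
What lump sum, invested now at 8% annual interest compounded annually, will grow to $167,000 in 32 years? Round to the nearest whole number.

$14,228

Annual rate = 8% = 0.08; 32 periods.
P = 167,000/(1 + 0.08)^32 ≈ 167,000/11.7370829954 ≈ 14,228.4075.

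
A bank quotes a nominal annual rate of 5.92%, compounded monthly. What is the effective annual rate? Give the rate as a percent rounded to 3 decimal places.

EAR = (1 + 5.92%/12)^12 − 1 = (1 + 0.00493333)^12 − 1.
(1 + 0.00493333)^12 ≈ 1.060833, so EAR ≈ 6.08330%.

6.083%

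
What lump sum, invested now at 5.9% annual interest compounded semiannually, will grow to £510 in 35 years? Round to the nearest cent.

Periodic rate = 5.9%/2 = 0.0295; 70 periods.
P = 510/(1 + 0.0295)^70 ≈ 510/7.6532265 ≈ 66.6386.

£66.64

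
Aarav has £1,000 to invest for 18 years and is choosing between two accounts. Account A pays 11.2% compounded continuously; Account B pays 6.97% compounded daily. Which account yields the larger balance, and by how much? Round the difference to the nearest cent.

Account A, by £4,002.22

Account A growth factor: e^(0.112·18) = e^2.016 ≈ 7.50823186; balance ≈ 7,508.2319.
Account B growth factor: (1 + 0.0697/365)^6570 ≈ 3.506015567; balance ≈ 3,506.0156.
Account A is larger by 4,002.2163.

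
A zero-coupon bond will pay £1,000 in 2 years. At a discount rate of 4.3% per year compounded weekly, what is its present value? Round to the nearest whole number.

£918

Periodic rate = 4.3%/52 = 0.000826923; 104 periods.
P = 1,000/(1 + 0.043/52)^104 ≈ 1,000/1.0897676 ≈ 917.6268.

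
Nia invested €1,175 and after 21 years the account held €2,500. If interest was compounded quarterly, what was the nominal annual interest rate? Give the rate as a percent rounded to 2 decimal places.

3.61%

The 84-period growth factor is 2,500/1,175 = 2.12766.
r/4 = 2.12766^(1/84) − 1 ≈ 0.00902888, so r ≈ 4·0.00902888 = 3.61155%.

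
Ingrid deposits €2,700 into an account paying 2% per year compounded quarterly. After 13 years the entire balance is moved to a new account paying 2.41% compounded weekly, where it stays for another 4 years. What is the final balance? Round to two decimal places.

After 13 years at 2%: 2,700 × 1.296090154 ≈ 3,499.4434.
Then 4 years at 2.41%: 3,499.4434 × 1.101174864 ≈ 3,853.4991.

€3,853.50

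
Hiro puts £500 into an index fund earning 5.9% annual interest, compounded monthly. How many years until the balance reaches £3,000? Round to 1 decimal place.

30.4 years

(1 + 0.00491667)^(12t) = 3,000/500 = 6.
12t·ln(1 + 0.00491667) = ln(6); 12t = 1.7918/0.00490462 ≈ 365.3208.
t ≈ 30.4434 years.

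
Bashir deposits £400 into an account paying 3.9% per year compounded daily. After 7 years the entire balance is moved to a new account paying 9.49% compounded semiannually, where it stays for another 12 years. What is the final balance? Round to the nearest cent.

£1,598.88

After 7 years at 3.9%: 400 × 1.313881083 ≈ 525.5524.
Then 12 years at 9.49%: 525.5524 × 3.042280308 ≈ 1,598.8778.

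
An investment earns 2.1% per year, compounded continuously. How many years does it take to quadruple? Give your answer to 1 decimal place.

e^(0.021t) = 4, so 0.021t = ln 4 ≈ 1.3863.
t ≈ 1.3863/0.021 ≈ 66.0140.

66.0 years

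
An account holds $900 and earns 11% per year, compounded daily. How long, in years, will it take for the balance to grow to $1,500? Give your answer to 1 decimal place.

4.6 years

We need (1 + 0.00030137)^(365t) = 1.6667, so 365t = ln 1.6667 / ln 1.000301 ≈ 1695.2677.
t ≈ 1695.2677/365 = 4.6446 years.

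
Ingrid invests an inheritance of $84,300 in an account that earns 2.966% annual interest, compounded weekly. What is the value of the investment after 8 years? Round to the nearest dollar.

$106,868

Growth factor = (1 + 0.02966/52)^416 ≈ 1.26771029418.
A ≈ 84,300 × 1.26771029418 ≈ 106,867.9778.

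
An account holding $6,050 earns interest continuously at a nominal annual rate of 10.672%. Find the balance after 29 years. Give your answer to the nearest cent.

$133,611.76

A = P·e^(rt) = 6,050·e^(0.10672·29) = 6,050·e^3.09488.
e^3.09488 ≈ 22.0845882279, so A ≈ 133,611.7588.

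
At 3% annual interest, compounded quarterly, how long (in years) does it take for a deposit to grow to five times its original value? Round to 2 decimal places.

(1 + 0.0075)^(4t) = 5.
4t = ln 5 / ln(1 + 0.0075) ≈ 1.6094/0.00747201 ≈ 215.3954.
t ≈ 53.8489.

53.85 years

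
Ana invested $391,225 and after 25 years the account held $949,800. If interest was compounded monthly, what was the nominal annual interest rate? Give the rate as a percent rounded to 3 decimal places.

3.553%

The 300-period growth factor is 949,800/391,225 = 2.42776.
r/12 = 2.42776^(1/300) − 1 ≈ 0.00296094, so r ≈ 12·0.00296094 = 3.55312%.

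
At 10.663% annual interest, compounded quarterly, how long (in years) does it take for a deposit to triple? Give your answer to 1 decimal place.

10.4 years

(1 + 0.0266575)^(4t) = 3.
4t = ln 3 / ln(1 + 0.0266575) ≈ 1.0986/0.0263084 ≈ 41.7590.
t ≈ 10.4398.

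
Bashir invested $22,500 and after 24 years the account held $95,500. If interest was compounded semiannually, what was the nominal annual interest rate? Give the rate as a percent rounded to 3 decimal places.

6.115%

(1 + r/2)^48 = 95,500/22,500 = 4.24444.
1 + r/2 = 4.24444^(1/48) ≈ 1.030575, so r/2 ≈ 0.030575.
r ≈ 2·0.030575 = 6.11500%.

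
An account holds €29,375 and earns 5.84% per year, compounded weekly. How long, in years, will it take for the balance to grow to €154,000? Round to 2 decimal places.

28.39 years

We need (1 + 0.00112308)^(52t) = 5.2426, so 52t = ln 5.2426 / ln 1.001123 ≈ 1476.0688.
t ≈ 1476.0688/52 = 28.3859 years.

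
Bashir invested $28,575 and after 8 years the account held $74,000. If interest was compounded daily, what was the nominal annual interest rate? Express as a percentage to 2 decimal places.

The 2920-period growth factor is 74,000/28,575 = 2.58968.
r/365 = 2.58968^(1/2920) − 1 ≈ 0.000325921, so r ≈ 365·0.000325921 = 11.89610%.

11.90%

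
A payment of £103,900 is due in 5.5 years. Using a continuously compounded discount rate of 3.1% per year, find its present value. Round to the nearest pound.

P = A·e^(−rt) = 103,900·e^(−0.1705).
e^(−0.1705) ≈ 0.843243089629, so P ≈ 87,612.9570.

£87,613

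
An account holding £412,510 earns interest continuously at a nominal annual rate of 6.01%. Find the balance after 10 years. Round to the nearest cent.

£752,394.24

A = P·e^(rt) = 412,510·e^(0.0601·10) = 412,510·e^0.601.
e^0.601 ≈ 1.82394183055, so A ≈ 752,394.2445.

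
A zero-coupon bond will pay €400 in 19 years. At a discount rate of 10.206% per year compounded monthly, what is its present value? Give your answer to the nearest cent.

Growth factor = (1 + 0.008505)^228 ≈ 6.89599127.
P = 400/6.89599127 ≈ 58.0047.

€58.00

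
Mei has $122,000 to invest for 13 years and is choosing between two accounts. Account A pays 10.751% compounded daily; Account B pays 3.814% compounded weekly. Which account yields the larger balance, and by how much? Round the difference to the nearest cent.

Account A, by $293,193.13

A: (1 + 0.10751/365)^4745 ≈ 4.04476804765, so 122,000 × 4.04476804765 ≈ 493,461.7018.
B: (1 + 0.03814/52)^676 ≈ 1.64154563179, so 122,000 × 1.64154563179 ≈ 200,268.5671.
Difference ≈ 293,193.1347 in favor of A.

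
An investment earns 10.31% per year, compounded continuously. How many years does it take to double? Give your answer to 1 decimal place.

6.7 years

e^(0.1031t) = 2, so 0.1031t = ln 2 ≈ 0.69315.
t ≈ 0.69315/0.1031 ≈ 6.7231.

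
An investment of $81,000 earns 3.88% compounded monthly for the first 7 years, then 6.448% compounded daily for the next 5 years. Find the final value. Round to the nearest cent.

Phase 1: 81,000·(1 + 0.0388/12)^84 ≈ 106,230.4735.
Phase 2: 106,230.4735·(1 + 0.06448/365)^1825 ≈ 146,640.2837.

$146,640.28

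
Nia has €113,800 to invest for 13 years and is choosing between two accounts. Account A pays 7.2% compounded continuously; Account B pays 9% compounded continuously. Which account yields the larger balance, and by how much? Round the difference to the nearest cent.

Account A growth factor: e^(0.072·13) = e^0.936 ≈ 2.54976194523; balance ≈ 290,162.9094.
Account B growth factor: e^(0.09·13) = e^1.17 ≈ 3.22199263853; balance ≈ 366,662.7623.
Account B is larger by 76,499.8529.

Account B, by €76,499.85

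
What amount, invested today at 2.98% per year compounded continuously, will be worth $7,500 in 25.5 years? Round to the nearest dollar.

P = A·e^(−rt) = 7,500·e^(−0.7599).
e^(−0.7599) ≈ 0.467713196, so P ≈ 3,507.8490.

$3,508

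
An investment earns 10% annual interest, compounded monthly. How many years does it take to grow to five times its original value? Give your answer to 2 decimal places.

16.16 years

(1 + 0.00833333)^(12t) = 5.
12t = ln 5 / ln(1 + 0.00833333) ≈ 1.6094/0.0082988 ≈ 193.9362.
t ≈ 16.1613.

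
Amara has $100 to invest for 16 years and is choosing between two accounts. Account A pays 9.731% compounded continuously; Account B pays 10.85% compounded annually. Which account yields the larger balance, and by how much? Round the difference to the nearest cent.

Account B, by $45.28

A: e^(0.09731·16) = e^1.55696 ≈ 4.7443764, so 100 × 4.7443764 ≈ 474.4376.
B: (1 + 0.1085)^16 ≈ 5.1972207, so 100 × 5.1972207 ≈ 519.7221.
Difference ≈ 45.2844 in favor of B.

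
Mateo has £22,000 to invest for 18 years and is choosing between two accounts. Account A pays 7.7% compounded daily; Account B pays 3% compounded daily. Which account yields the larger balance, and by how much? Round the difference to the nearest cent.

A: (1 + 0.077/365)^6570 ≈ 3.9982382478, so 22,000 × 3.9982382478 ≈ 87,961.2415.
B: (1 + 0.03/365)^6570 ≈ 1.7159687834, so 22,000 × 1.7159687834 ≈ 37,751.3132.
Difference ≈ 50,209.9282 in favor of A.

Account A, by £50,209.93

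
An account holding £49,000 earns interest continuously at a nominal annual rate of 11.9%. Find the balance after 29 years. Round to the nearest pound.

£1,545,064

A = P·e^(rt) = 49,000·e^(0.119·29) = 49,000·e^3.451.
e^3.451 ≈ 31.5319084565, so A ≈ 1,545,063.5144.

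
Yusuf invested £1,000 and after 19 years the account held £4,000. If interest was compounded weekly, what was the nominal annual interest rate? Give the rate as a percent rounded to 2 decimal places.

The 988-period growth factor is 4,000/1,000 = 4.
r/52 = 4^(1/988) − 1 ≈ 0.00140412, so r ≈ 52·0.00140412 = 7.30141%.

7.30%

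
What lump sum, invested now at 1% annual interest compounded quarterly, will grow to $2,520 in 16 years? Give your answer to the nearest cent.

Periodic rate = 1%/4 = 0.0025; 64 periods.
P = 2,520/(1 + 0.0025)^64 ≈ 2,520/1.173276583 ≈ 2,147.8312.

$2,147.83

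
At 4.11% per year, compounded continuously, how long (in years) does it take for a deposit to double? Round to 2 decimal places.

e^(0.0411t) = 2, so 0.0411t = ln 2 ≈ 0.69315.
t ≈ 0.69315/0.0411 ≈ 16.8649.

16.86 years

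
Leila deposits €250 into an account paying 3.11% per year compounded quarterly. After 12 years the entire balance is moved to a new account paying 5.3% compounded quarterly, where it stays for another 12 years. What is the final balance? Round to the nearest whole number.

Phase 1: 250·(1 + 0.007775)^48 ≈ 362.5700.
Phase 2: 362.5700·(1 + 0.01325)^48 ≈ 682.0077.

€682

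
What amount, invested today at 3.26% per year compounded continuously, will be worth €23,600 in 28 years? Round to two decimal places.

€9,473.01

P = A·e^(−rt) = 23,600·e^(−0.9128).
e^(−0.9128) ≈ 0.40139873263, so P ≈ 9,473.0101.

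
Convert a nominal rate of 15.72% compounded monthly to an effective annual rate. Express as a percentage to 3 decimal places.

16.904%

One year is 12 periods at 0.0131 each: (1 + 0.0131)^12 ≈ 1.169036.
EAR = 1.169036 − 1 ≈ 16.90357%.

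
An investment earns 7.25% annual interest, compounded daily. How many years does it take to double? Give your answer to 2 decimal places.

9.56 years

(1 + 0.00019863)^(365t) = 2.
365t = ln 2 / ln(1 + 0.00019863) ≈ 0.69315/0.00019861 ≈ 3489.9841.
t ≈ 9.5616.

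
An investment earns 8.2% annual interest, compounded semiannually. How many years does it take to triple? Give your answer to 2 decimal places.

(1 + 0.041)^(2t) = 3.
2t = ln 3 / ln(1 + 0.041) ≈ 1.0986/0.0401818 ≈ 27.3410.
t ≈ 13.6705.

13.67 years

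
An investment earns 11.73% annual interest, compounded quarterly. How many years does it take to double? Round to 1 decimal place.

6.0 years

(1 + 0.029325)^(4t) = 2.
4t = ln 2 / ln(1 + 0.029325) ≈ 0.69315/0.0289032 ≈ 23.9816.
t ≈ 5.9954.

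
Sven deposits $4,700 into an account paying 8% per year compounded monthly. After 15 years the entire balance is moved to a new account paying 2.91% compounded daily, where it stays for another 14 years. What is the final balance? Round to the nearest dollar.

After 15 years at 8%: 4,700 × 3.3069214774 ≈ 15,542.5309.
Then 14 years at 2.91%: 15,542.5309 × 1.5028807415 ≈ 23,358.5704.

$23,359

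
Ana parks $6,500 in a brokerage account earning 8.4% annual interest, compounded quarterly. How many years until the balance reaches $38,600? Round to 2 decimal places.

21.43 years

We need (1 + 0.021)^(4t) = 5.9385, so 4t = ln 5.9385 / ln 1.021 ≈ 85.7186.
t ≈ 85.7186/4 = 21.4296 years.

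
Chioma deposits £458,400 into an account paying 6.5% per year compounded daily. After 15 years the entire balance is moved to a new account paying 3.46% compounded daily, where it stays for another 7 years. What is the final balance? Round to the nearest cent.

After 15 years at 6.5%: 458,400 × 2.650937087028 ≈ 1,215,189.5607.
Then 7 years at 3.46%: 1,215,189.5607 × 1.274034352547 ≈ 1,548,193.2452.

£1,548,193.25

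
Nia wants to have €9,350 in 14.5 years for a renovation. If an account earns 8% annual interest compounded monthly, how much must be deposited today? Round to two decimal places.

Growth factor = (1 + 0.08/12)^174 ≈ 3.17767702.
P = 9,350/3.17767702 ≈ 2,942.4010.

€2,942.40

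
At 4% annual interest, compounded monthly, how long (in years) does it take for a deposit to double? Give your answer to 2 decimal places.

(1 + 0.00333333)^(12t) = 2.
12t = ln 2 / ln(1 + 0.00333333) ≈ 0.69315/0.00332779 ≈ 208.2905.
t ≈ 17.3575.

17.36 years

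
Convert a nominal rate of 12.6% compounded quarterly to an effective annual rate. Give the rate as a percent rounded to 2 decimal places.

13.21%

One year is 4 periods at 0.0315 each: (1 + 0.0315)^4 ≈ 1.13208.
EAR = 1.13208 − 1 ≈ 13.20795%.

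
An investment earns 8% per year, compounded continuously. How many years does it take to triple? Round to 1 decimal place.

e^(0.08t) = 3, so 0.08t = ln 3 ≈ 1.0986.
t ≈ 1.0986/0.08 ≈ 13.7327.

13.7 years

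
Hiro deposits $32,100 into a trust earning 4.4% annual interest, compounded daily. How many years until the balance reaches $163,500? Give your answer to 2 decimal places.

We need (1 + 0.000120548)^(365t) = 5.0935, so 365t = ln 5.0935 / ln 1.000121 ≈ 13505.4569.
t ≈ 13505.4569/365 = 37.0013 years.

37.00 years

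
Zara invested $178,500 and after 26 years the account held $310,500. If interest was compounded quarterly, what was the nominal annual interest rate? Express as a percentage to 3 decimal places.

2.135%

(1 + r/4)^104 = 310,500/178,500 = 1.7395.
1 + r/4 = 1.7395^(1/104) ≈ 1.005337, so r/4 ≈ 0.00533722.
r ≈ 4·0.00533722 = 2.13489%.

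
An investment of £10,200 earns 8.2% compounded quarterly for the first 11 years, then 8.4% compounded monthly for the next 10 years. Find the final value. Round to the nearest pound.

Phase 1: 10,200·(1 + 0.0205)^44 ≈ 24,909.9336.
Phase 2: 24,909.9336·(1 + 0.007)^120 ≈ 57,531.9423.

£57,532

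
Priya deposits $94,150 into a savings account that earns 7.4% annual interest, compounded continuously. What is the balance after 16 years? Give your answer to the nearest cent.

A = P·e^(rt) = 94,150·e^(0.074·16) = 94,150·e^1.184.
e^1.184 ≈ 3.26741776944, so A ≈ 307,627.3830.

$307,627.38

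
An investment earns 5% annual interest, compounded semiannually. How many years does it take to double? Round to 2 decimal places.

14.04 years

(1 + 0.025)^(2t) = 2.
2t = ln 2 / ln(1 + 0.025) ≈ 0.69315/0.0246926 ≈ 28.0710.
t ≈ 14.0355.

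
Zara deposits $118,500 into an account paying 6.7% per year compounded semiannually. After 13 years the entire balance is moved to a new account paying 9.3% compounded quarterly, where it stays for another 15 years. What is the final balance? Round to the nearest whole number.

$1,108,399

After 13 years at 6.7%: 118,500 × 2.35544248993 ≈ 279,119.9351.
Then 15 years at 9.3%: 279,119.9351 × 3.971048570684 ≈ 1,108,398.8192.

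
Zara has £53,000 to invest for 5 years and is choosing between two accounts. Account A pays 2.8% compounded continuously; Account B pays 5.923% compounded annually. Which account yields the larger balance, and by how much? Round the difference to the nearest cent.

A: e^(0.028·5) = e^0.14 ≈ 1.1502737989, so 53,000 × 1.1502737989 ≈ 60,964.5113.
B: (1 + 0.05923)^5 ≈ 1.3333720977, so 53,000 × 1.3333720977 ≈ 70,668.7212.
Difference ≈ 9,704.2098 in favor of B.

Account B, by £9,704.21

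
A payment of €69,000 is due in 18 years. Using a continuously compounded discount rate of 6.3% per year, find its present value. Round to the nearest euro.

€22,200

P = A·e^(−rt) = 69,000·e^(−1.134).
e^(−1.134) ≈ 0.32174370422, so P ≈ 22,200.3156.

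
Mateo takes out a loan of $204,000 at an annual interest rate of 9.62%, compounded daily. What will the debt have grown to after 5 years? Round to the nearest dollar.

$329,988

Periodic rate = 9.62%/365 = 0.000263562; periods = 365·5 = 1825.
A = 204,000·(1 + 0.0962/365)^1825 ≈ 204,000·1.61758876625 ≈ 329,988.1083.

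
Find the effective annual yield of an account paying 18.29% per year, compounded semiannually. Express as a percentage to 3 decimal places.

EAR = (1 + 18.29%/2)^2 − 1 = (1 + 0.09145)^2 − 1.
(1 + 0.09145)^2 ≈ 1.191263, so EAR ≈ 19.12631%.

19.126%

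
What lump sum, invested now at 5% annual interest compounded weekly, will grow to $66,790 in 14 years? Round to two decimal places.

$33,178.09

Periodic rate = 5%/52 = 0.000961538; 728 periods.
P = 66,790/(1 + 0.05/52)^728 ≈ 66,790/2.0130755502 ≈ 33,178.0891.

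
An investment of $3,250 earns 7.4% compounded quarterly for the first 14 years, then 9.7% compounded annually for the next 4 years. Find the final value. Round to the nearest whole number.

$13,138

Phase 1: 3,250·(1 + 0.0185)^56 ≈ 9,071.9621.
Phase 2: 9,071.9621·(1 + 0.097)^4 ≈ 13,137.9540.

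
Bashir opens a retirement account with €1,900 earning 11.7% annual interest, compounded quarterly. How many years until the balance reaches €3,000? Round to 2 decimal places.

We need (1 + 0.02925)^(4t) = 1.5789, so 4t = ln 1.5789 / ln 1.02925 ≈ 15.8430.
t ≈ 15.8430/4 = 3.9607 years.

3.96 years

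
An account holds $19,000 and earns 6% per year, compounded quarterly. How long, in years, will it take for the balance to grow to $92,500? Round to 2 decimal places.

(1 + 0.015)^(4t) = 92,500/19,000 = 4.8684.
4t·ln(1 + 0.015) = ln(4.8684); 4t = 1.5828/0.0148886 ≈ 106.3074.
t ≈ 26.5768 years.

26.58 years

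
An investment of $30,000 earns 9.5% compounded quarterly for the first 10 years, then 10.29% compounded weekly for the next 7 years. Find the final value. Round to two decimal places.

$157,540.08

Phase 1: 30,000·(1 + 0.02375)^40 ≈ 76,714.5683.
Phase 2: 76,714.5683·(1 + 0.1029/52)^364 ≈ 157,540.0775.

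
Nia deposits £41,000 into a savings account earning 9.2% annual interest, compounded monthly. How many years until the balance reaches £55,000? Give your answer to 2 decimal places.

3.21 years

(1 + 0.00766667)^(12t) = 55,000/41,000 = 1.3415.
12t·ln(1 + 0.00766667) = ln(1.3415); 12t = 0.29376/0.00763743 ≈ 38.4634.
t ≈ 3.2053 years.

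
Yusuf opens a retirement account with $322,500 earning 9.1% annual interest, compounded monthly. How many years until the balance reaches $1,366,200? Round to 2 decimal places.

(1 + 0.00758333)^(12t) = 1,366,200/322,500 = 4.2363.
12t·ln(1 + 0.00758333) = ln(4.2363); 12t = 1.4437/0.00755472 ≈ 191.0970.
t ≈ 15.9248 years.

15.92 years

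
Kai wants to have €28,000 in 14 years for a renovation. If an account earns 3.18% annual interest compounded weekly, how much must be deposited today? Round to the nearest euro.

Periodic rate = 3.18%/52 = 0.000611538; 728 periods.
P = 28,000/(1 + 0.0318/52)^728 ≈ 28,000/1.5605899565 ≈ 17,941.9327.

€17,942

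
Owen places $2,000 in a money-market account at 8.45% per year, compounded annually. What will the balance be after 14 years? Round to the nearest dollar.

$6,226

Growth factor = (1 + 0.0845)^14 ≈ 3.11324851.
A ≈ 2,000 × 3.11324851 ≈ 6,226.4970.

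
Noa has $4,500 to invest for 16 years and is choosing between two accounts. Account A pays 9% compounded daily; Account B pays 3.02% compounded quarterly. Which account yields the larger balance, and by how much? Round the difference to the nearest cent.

Account A, by $11,707.35

Account A growth factor: (1 + 0.09/365)^5840 ≈ 4.2199466886; balance ≈ 18,989.7601.
Account B growth factor: (1 + 0.00755)^64 ≈ 1.618314296; balance ≈ 7,282.4143.
Account A is larger by 11,707.3458.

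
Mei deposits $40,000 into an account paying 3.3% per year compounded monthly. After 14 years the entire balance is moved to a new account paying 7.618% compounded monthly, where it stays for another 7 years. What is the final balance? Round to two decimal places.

Phase 1: 40,000·(1 + 0.00275)^168 ≈ 63,449.5668.
Phase 2: 63,449.5668·(1 + 0.07618/12)^84 ≈ 107,966.3754.

$107,966.38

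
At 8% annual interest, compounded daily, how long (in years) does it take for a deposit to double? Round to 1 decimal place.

8.7 years

(1 + 0.000219178)^(365t) = 2.
365t = ln 2 / ln(1 + 0.000219178) ≈ 0.69315/0.000219154 ≈ 3162.8306.
t ≈ 8.6653.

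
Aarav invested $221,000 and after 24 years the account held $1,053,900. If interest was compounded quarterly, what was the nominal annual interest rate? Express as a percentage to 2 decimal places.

(1 + r/4)^96 = 1,053,900/221,000 = 4.76878.
1 + r/4 = 4.76878^(1/96) ≈ 1.016405, so r/4 ≈ 0.0164049.
r ≈ 4·0.0164049 = 6.56195%.

6.56%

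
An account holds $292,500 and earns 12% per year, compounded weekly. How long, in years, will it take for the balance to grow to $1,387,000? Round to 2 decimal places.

12.99 years

(1 + 0.00230769)^(52t) = 1,387,000/292,500 = 4.7419.
52t·ln(1 + 0.00230769) = ln(4.7419); 52t = 1.5564/0.00230503 ≈ 675.2325.
t ≈ 12.9852 years.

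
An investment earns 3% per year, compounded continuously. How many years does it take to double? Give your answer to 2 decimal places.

23.10 years

e^(0.03t) = 2, so 0.03t = ln 2 ≈ 0.69315.
t ≈ 0.69315/0.03 ≈ 23.1049.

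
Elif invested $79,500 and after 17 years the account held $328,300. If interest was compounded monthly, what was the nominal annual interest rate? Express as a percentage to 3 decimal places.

8.371%

(1 + r/12)^204 = 328,300/79,500 = 4.12956.
1 + r/12 = 4.12956^(1/204) ≈ 1.006976, so r/12 ≈ 0.00697604.
r ≈ 12·0.00697604 = 8.37125%.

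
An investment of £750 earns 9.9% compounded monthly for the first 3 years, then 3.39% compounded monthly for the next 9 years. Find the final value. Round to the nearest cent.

£1,367.21

After 3 years at 9.9%: 750 × 1.344176519 ≈ 1,008.1324.
Then 9 years at 3.39%: 1,008.1324 × 1.356177196 ≈ 1,367.2062.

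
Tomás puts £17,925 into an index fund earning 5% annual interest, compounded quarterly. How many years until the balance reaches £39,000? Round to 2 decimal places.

(1 + 0.0125)^(4t) = 39,000/17,925 = 2.1757.
4t·ln(1 + 0.0125) = ln(2.1757); 4t = 0.77737/0.0124225 ≈ 62.5771.
t ≈ 15.6443 years.

15.64 years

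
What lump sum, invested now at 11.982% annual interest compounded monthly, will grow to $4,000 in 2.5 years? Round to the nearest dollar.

Growth factor = (1 + 0.009985)^30 ≈ 1.347248518.
P = 4,000/1.347248518 ≈ 2,969.0142.

$2,969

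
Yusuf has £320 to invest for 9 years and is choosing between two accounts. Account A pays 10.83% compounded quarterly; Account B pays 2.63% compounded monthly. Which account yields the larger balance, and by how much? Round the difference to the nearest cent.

A: (1 + 0.027075)^36 ≈ 2.61624069, so 320 × 2.61624069 ≈ 837.1970.
B: (1 + 0.0263/12)^108 ≈ 1.26673281, so 320 × 1.26673281 ≈ 405.3545.
Difference ≈ 431.8425 in favor of A.

Account A, by £431.84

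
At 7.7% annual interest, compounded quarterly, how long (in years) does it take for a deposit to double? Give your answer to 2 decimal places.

(1 + 0.01925)^(4t) = 2.
4t = ln 2 / ln(1 + 0.01925) ≈ 0.69315/0.0190671 ≈ 36.3531.
t ≈ 9.0883.

9.09 years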